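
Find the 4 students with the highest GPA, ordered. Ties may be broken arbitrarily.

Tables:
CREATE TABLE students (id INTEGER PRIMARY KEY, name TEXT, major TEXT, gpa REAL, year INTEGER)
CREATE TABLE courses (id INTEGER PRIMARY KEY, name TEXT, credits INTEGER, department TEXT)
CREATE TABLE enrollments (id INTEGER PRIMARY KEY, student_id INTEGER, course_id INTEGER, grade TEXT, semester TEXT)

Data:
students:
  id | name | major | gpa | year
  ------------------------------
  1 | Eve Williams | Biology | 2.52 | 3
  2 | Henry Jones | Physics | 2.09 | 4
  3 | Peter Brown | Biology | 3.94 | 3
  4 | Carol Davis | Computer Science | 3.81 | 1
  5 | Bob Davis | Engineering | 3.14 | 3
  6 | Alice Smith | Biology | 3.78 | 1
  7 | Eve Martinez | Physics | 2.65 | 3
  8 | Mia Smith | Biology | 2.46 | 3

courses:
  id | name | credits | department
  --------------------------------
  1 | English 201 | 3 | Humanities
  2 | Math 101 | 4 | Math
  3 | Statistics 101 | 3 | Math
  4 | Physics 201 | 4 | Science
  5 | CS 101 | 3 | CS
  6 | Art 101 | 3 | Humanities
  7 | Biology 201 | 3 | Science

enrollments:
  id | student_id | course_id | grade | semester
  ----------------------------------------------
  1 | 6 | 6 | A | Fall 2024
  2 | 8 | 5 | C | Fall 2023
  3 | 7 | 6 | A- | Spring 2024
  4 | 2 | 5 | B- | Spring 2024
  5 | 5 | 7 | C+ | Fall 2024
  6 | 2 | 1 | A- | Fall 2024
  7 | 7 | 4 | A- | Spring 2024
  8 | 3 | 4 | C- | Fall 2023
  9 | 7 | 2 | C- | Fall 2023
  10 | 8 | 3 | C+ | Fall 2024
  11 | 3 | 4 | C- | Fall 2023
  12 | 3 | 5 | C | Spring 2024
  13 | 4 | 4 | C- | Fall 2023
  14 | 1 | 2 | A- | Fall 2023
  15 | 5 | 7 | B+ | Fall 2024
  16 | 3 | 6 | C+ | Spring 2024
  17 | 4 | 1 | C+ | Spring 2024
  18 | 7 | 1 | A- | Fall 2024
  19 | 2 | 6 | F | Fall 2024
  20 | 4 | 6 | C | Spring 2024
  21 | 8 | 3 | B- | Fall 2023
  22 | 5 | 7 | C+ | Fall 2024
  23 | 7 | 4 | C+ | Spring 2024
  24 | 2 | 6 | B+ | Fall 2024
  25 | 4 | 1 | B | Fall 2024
SELECT name, gpa FROM students ORDER BY gpa DESC LIMIT 4

Execution result:
name | gpa
Peter Brown | 3.94
Carol Davis | 3.81
Alice Smith | 3.78
Bob Davis | 3.14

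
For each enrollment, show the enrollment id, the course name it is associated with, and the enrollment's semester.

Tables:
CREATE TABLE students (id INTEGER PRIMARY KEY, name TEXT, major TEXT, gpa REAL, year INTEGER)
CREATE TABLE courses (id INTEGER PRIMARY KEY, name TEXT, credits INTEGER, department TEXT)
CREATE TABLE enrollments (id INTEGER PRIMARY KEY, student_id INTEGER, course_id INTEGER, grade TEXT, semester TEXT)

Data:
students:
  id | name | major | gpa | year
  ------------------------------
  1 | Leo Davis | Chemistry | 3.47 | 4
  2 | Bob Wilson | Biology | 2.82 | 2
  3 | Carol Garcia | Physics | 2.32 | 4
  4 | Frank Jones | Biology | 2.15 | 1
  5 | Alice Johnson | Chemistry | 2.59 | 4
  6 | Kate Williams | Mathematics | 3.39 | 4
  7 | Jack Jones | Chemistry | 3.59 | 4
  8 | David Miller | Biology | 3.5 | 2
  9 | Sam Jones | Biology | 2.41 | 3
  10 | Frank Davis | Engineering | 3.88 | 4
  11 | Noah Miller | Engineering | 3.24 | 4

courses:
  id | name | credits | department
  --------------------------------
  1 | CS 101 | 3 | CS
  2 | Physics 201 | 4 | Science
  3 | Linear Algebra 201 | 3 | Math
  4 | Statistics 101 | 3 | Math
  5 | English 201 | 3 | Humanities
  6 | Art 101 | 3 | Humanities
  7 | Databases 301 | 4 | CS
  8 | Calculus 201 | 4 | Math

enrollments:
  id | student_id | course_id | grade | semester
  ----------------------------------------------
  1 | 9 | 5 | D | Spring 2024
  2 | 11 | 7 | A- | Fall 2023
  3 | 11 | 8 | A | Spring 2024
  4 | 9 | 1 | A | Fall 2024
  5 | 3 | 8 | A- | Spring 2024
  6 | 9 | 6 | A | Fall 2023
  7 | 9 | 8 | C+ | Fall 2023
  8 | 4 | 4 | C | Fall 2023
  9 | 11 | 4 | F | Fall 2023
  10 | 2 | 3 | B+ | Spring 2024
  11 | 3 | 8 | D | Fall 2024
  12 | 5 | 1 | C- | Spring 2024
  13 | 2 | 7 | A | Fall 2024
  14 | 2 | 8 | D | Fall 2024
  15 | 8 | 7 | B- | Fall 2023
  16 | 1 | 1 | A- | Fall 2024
SELECT c.id, p.name AS course, c.semester FROM enrollments c JOIN courses p ON c.course_id = p.id

Execution result:
id | course | semester
1 | English 201 | Spring 2024
2 | Databases 301 | Fall 2023
3 | Calculus 201 | Spring 2024
4 | CS 101 | Fall 2024
5 | Calculus 201 | Spring 2024
6 | Art 101 | Fall 2023
7 | Calculus 201 | Fall 2023
8 | Statistics 101 | Fall 2023
9 | Statistics 101 | Fall 2023
10 | Linear Algebra 201 | Spring 2024
11 | Calculus 201 | Fall 2024
12 | CS 101 | Spring 2024
13 | Databases 301 | Fall 2024
14 | Calculus 201 | Fall 2024
15 | Databases 301 | Fall 2023
16 | CS 101 | Fall 2024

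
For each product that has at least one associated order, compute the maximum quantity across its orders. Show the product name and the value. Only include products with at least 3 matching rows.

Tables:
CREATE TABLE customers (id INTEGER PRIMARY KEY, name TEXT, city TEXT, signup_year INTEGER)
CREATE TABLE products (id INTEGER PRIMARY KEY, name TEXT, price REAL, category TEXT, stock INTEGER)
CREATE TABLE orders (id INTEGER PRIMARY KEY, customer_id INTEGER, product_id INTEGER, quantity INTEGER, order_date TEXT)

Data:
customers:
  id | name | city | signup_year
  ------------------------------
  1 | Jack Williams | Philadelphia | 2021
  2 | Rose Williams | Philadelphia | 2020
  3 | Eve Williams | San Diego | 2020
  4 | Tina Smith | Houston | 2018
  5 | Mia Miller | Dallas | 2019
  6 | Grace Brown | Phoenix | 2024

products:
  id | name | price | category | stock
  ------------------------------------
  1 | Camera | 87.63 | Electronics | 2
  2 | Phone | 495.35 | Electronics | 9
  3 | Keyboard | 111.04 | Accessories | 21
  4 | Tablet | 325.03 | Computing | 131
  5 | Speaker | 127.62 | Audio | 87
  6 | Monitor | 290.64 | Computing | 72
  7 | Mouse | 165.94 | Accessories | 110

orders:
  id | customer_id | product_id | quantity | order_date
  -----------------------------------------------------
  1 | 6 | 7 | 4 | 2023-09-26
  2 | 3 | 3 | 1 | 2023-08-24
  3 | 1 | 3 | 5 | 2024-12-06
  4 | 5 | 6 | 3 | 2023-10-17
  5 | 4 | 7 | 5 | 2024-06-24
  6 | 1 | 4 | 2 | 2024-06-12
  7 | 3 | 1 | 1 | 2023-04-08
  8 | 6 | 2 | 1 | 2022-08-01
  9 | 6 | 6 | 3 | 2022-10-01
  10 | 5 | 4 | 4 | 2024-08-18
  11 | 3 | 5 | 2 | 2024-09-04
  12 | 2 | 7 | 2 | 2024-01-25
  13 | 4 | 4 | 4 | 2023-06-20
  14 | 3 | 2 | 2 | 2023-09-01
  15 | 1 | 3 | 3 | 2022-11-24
SELECT p.name, MAX(c.quantity) AS max_quantity FROM orders c JOIN products p ON c.product_id = p.id GROUP BY p.id, p.name HAVING COUNT(*) >= 3

Execution result:
name | max_quantity
Keyboard | 5
Tablet | 4
Mouse | 5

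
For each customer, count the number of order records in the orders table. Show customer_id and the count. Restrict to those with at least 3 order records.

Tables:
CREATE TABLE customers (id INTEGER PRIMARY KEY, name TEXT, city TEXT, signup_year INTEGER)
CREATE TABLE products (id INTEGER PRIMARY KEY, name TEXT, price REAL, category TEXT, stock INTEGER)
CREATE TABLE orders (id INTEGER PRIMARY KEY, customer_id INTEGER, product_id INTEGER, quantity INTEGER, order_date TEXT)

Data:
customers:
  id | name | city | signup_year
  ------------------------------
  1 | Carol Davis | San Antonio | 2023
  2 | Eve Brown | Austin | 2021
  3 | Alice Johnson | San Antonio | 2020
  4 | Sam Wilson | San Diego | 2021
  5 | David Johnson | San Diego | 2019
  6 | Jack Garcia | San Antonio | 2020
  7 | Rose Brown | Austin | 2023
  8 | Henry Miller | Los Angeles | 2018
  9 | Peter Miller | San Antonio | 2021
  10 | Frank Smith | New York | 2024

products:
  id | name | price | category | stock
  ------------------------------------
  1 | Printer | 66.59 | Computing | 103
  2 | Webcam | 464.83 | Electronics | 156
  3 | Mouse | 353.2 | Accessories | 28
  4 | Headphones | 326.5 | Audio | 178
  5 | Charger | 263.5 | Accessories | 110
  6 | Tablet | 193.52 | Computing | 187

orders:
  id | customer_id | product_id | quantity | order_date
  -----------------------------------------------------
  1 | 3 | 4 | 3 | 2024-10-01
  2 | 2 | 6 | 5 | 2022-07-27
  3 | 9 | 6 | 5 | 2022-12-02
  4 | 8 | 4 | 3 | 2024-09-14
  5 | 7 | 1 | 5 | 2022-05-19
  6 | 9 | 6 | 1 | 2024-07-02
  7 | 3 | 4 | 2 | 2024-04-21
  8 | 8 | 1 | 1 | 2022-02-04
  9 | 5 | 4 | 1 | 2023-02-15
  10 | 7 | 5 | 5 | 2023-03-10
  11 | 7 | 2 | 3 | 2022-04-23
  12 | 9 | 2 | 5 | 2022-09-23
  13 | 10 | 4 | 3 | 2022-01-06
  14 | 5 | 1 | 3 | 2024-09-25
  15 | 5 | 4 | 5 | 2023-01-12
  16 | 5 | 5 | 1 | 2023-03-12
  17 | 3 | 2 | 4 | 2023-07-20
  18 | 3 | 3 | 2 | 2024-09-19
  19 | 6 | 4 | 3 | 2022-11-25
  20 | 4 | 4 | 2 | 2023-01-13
SELECT customer_id, COUNT(*) AS order_count FROM orders GROUP BY customer_id HAVING COUNT(*) >= 3

Execution result:
customer_id | order_count
3 | 4
5 | 4
7 | 3
9 | 3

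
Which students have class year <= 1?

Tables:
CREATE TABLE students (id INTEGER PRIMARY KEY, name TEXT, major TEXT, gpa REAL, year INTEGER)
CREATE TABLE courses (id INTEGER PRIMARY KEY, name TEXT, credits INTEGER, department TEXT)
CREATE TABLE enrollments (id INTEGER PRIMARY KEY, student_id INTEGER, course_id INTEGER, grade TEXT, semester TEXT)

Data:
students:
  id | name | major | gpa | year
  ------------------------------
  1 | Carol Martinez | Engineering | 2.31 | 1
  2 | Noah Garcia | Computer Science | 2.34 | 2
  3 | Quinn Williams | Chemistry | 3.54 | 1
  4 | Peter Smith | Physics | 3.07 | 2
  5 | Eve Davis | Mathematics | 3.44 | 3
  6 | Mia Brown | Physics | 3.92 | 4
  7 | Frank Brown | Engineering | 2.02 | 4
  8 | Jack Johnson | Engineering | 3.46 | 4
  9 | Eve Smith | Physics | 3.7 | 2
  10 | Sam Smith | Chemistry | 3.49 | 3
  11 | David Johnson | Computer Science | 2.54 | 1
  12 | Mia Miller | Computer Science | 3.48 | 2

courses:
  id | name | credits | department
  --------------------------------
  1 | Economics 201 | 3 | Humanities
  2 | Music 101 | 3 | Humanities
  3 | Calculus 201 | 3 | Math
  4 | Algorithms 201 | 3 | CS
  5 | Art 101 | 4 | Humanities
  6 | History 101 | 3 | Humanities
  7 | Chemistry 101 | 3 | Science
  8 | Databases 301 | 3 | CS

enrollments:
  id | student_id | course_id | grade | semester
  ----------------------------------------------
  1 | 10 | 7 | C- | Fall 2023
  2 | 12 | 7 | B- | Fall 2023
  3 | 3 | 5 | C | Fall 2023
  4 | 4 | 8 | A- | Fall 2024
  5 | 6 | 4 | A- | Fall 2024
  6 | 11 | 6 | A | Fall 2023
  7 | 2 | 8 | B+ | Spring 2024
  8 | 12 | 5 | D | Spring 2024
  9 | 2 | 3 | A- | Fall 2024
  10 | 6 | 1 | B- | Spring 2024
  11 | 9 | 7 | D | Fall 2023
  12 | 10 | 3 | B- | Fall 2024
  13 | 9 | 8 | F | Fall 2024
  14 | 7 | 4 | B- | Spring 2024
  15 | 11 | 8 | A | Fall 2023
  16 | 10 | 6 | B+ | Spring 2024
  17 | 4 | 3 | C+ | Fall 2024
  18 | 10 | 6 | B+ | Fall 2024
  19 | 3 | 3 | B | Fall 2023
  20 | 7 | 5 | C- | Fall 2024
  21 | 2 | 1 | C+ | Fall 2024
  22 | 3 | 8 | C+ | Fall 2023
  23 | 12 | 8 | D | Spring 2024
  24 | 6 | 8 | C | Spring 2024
SELECT name, year FROM students WHERE year <= 1

Execution result:
name | year
Carol Martinez | 1
Quinn Williams | 1
David Johnson | 1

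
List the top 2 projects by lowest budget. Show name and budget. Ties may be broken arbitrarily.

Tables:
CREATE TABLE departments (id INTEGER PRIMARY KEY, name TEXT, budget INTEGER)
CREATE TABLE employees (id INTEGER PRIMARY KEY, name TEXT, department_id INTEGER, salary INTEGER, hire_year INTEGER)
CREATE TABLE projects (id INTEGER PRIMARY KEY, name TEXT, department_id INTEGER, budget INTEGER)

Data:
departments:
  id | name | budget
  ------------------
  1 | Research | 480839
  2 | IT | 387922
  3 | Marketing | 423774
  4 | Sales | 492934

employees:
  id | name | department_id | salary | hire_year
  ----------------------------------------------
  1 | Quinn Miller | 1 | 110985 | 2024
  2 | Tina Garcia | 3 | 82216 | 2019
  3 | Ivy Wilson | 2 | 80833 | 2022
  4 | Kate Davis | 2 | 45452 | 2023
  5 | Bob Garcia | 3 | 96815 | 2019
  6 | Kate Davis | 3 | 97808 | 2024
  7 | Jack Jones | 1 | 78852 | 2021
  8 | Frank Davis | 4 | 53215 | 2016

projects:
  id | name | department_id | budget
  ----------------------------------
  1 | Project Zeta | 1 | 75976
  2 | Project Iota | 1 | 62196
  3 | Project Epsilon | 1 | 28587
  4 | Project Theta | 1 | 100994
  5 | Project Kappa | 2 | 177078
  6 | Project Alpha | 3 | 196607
SELECT name, budget FROM projects ORDER BY budget ASC LIMIT 2

Execution result:
name | budget
Project Epsilon | 28587
Project Iota | 62196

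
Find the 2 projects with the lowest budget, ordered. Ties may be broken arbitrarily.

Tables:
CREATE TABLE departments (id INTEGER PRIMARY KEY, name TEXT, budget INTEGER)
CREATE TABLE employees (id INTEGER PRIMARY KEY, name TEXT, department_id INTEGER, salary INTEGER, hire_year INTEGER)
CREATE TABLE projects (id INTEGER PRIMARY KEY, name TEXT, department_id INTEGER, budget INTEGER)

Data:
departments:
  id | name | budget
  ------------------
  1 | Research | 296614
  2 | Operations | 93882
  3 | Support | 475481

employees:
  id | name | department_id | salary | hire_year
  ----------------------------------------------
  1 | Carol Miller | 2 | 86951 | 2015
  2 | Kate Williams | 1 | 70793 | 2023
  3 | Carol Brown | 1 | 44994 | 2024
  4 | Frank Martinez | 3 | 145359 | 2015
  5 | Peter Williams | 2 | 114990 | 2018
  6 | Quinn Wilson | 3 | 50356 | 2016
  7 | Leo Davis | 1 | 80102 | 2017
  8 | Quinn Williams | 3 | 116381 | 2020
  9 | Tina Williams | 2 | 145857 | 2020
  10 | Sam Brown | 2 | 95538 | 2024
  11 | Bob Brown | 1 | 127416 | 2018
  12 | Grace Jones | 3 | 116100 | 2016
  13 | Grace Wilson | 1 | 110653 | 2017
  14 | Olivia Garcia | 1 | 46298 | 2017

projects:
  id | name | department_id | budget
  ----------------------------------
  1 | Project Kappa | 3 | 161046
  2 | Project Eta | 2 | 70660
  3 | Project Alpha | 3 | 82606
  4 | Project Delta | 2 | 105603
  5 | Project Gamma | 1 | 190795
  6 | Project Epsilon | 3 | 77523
SELECT name, budget FROM projects ORDER BY budget ASC LIMIT 2

Execution result:
name | budget
Project Eta | 70660
Project Epsilon | 77523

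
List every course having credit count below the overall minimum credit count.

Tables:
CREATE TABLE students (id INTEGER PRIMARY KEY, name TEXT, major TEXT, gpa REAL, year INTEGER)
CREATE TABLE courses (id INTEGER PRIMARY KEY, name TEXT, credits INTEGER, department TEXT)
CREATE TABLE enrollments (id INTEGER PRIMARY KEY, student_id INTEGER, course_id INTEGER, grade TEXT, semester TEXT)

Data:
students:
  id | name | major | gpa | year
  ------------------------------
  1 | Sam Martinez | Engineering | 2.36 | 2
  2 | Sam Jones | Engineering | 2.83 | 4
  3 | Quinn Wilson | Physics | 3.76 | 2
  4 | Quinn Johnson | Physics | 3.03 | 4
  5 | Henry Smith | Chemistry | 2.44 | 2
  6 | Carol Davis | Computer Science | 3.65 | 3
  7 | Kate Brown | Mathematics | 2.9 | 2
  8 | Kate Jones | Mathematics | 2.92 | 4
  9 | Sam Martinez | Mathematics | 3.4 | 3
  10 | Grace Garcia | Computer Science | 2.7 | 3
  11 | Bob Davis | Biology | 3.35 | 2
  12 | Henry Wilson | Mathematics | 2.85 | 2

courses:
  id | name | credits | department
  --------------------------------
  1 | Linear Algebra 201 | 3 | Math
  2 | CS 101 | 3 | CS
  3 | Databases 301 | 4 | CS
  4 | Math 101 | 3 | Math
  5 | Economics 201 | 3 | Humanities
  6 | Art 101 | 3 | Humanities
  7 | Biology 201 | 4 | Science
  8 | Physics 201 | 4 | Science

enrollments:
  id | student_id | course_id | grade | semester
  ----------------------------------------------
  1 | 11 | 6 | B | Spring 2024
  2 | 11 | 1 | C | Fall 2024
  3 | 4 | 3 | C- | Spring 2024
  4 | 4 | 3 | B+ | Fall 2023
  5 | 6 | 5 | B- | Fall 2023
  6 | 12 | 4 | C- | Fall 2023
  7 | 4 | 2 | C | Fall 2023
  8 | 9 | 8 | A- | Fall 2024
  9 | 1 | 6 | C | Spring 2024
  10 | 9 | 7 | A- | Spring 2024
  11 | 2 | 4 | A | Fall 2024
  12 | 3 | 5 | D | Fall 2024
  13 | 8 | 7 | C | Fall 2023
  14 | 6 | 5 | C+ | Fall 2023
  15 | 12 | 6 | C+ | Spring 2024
SELECT name, credits FROM courses WHERE credits < (SELECT MIN(credits) FROM courses)

Execution result:
(no rows)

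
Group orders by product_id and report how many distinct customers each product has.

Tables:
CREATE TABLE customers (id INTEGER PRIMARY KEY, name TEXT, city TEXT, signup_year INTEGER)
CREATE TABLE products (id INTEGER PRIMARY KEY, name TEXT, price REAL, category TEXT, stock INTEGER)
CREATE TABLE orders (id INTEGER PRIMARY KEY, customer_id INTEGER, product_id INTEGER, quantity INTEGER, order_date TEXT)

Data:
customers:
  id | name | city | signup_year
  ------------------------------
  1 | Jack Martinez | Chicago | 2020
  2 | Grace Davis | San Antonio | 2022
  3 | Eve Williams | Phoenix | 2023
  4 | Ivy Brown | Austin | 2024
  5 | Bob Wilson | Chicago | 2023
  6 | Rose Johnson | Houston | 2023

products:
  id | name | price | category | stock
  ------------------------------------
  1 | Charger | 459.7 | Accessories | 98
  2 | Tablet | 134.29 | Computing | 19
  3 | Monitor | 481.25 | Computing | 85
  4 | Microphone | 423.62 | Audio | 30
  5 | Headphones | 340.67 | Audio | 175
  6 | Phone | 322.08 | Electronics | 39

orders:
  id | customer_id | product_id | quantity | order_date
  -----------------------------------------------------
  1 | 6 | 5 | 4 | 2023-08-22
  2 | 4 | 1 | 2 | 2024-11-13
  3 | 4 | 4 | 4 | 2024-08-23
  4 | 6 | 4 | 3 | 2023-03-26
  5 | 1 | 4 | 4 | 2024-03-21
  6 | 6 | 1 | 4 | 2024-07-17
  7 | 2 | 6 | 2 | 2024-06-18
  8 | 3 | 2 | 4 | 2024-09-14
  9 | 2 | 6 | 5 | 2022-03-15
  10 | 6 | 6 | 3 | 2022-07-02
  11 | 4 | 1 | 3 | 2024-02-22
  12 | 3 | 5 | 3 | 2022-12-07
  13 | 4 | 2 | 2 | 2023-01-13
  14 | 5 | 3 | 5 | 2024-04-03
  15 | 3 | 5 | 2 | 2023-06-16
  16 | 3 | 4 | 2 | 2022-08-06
SELECT product_id, COUNT(DISTINCT customer_id) AS distinct_customer_count FROM orders GROUP BY product_id

Execution result:
product_id | distinct_customer_count
1 | 2
2 | 2
3 | 1
4 | 4
5 | 2
6 | 2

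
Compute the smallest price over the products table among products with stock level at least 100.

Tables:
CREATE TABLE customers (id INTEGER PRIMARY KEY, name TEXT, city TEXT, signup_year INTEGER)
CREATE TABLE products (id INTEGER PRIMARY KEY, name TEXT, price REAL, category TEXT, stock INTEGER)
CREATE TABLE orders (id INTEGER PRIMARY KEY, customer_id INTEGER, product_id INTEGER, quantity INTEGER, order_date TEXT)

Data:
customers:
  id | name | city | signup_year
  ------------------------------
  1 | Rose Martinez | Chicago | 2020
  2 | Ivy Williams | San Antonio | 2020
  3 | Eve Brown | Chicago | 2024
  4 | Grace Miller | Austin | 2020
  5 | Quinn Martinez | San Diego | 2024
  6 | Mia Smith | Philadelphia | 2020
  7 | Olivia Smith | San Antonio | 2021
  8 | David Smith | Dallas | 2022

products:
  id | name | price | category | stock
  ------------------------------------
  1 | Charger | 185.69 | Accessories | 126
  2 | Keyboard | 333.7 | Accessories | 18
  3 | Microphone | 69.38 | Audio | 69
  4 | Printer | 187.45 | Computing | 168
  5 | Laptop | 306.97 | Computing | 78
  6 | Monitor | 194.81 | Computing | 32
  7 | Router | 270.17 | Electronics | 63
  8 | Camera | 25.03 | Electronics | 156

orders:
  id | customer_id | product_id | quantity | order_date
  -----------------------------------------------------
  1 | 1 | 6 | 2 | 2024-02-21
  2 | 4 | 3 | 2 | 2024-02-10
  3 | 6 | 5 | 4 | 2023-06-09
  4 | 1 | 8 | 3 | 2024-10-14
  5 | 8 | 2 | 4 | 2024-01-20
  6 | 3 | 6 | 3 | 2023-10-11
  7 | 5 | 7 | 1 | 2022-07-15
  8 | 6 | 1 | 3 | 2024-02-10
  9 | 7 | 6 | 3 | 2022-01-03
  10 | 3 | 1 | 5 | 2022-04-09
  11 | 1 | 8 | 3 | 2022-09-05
SELECT MIN(price) FROM products WHERE stock >= 100

Execution result:
25.03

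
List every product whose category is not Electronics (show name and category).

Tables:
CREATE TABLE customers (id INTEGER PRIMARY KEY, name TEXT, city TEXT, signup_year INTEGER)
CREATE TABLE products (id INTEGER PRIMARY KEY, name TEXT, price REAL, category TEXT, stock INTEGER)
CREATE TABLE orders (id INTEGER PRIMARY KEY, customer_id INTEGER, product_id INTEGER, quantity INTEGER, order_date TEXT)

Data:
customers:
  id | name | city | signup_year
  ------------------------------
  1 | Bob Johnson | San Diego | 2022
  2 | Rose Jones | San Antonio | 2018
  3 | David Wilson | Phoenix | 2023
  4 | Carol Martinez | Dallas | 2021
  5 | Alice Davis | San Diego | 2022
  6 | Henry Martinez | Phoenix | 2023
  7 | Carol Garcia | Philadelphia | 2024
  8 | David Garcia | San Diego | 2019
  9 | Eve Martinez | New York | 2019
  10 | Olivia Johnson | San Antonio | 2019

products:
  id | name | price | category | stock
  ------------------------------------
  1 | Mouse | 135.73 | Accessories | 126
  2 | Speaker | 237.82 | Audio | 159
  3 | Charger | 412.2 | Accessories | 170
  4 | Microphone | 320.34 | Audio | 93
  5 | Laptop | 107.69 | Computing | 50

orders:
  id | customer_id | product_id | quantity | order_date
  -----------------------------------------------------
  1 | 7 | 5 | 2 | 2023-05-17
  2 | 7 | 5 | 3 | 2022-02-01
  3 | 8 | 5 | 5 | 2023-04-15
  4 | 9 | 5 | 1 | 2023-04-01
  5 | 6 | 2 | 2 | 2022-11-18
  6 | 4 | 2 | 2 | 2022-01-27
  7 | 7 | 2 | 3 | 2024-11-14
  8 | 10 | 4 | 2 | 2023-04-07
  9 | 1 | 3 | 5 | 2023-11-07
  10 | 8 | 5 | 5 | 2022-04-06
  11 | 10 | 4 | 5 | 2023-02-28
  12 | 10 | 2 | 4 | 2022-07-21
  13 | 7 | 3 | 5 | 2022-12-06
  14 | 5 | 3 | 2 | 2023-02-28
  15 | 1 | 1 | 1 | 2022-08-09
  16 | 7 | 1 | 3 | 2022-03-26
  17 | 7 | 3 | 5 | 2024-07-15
SELECT name, category FROM products WHERE category <> 'Electronics'

Execution result:
name | category
Mouse | Accessories
Speaker | Audio
Charger | Accessories
Microphone | Audio
Laptop | Computing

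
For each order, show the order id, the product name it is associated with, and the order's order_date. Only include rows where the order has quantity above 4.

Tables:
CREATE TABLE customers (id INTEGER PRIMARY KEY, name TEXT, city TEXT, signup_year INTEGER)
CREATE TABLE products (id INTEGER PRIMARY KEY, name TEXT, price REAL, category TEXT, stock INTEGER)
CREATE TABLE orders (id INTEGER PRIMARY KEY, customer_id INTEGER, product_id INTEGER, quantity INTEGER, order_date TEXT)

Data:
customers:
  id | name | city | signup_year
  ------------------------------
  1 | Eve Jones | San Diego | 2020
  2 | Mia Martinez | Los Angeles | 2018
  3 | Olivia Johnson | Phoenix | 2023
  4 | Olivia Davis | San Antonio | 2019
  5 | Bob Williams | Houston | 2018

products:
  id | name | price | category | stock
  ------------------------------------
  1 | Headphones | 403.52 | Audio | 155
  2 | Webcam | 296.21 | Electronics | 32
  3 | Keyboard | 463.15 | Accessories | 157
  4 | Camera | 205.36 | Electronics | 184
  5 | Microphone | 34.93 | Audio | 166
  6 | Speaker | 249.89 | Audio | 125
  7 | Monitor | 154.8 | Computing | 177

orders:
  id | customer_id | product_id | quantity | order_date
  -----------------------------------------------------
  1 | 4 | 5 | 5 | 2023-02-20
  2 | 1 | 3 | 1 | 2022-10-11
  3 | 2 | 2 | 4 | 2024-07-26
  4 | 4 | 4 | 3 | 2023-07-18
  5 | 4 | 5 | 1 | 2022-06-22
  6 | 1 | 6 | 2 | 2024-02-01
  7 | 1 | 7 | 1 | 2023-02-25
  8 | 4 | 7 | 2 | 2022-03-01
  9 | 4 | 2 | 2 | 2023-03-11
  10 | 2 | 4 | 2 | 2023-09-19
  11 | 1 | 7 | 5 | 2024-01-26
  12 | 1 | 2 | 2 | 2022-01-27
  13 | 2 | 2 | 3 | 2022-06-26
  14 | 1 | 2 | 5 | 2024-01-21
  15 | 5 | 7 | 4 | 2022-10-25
SELECT c.id, p.name AS product, c.order_date FROM orders c JOIN products p ON c.product_id = p.id WHERE c.quantity > 4

Execution result:
id | product | order_date
1 | Microphone | 2023-02-20
11 | Monitor | 2024-01-26
14 | Webcam | 2024-01-21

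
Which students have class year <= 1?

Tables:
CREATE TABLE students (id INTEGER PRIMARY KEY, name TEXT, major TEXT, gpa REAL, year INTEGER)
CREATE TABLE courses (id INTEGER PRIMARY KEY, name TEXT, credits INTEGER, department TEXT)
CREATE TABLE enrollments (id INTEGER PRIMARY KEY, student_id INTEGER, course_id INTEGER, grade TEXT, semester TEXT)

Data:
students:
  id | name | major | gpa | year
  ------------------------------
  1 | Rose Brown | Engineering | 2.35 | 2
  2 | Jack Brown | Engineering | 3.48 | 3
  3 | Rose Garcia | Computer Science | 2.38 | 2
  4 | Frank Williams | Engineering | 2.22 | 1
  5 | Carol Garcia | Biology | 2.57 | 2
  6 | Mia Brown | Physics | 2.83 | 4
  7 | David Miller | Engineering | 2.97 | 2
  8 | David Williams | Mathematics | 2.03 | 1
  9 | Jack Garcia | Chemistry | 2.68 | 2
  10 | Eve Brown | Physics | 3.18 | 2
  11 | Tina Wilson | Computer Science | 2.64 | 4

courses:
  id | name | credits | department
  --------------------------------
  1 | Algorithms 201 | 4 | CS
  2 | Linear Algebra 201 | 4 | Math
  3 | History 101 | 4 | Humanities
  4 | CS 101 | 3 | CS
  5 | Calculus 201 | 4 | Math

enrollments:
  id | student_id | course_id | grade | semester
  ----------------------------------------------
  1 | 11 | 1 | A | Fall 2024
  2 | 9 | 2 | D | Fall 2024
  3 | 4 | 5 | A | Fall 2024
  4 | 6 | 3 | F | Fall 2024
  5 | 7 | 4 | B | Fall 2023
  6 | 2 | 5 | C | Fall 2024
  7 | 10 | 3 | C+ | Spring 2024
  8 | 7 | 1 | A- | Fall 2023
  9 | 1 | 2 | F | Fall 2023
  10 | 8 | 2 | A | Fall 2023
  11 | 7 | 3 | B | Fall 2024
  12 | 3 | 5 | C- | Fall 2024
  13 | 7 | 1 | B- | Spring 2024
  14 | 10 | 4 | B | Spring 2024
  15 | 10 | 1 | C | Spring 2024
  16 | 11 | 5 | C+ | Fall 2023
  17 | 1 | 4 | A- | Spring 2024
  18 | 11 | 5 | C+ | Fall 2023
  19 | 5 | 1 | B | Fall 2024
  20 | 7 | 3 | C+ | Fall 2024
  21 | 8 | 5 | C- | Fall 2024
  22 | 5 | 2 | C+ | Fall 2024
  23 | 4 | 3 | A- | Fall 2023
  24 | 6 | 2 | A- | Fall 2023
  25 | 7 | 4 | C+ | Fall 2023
SELECT name, year FROM students WHERE year <= 1

Execution result:
name | year
Frank Williams | 1
David Williams | 1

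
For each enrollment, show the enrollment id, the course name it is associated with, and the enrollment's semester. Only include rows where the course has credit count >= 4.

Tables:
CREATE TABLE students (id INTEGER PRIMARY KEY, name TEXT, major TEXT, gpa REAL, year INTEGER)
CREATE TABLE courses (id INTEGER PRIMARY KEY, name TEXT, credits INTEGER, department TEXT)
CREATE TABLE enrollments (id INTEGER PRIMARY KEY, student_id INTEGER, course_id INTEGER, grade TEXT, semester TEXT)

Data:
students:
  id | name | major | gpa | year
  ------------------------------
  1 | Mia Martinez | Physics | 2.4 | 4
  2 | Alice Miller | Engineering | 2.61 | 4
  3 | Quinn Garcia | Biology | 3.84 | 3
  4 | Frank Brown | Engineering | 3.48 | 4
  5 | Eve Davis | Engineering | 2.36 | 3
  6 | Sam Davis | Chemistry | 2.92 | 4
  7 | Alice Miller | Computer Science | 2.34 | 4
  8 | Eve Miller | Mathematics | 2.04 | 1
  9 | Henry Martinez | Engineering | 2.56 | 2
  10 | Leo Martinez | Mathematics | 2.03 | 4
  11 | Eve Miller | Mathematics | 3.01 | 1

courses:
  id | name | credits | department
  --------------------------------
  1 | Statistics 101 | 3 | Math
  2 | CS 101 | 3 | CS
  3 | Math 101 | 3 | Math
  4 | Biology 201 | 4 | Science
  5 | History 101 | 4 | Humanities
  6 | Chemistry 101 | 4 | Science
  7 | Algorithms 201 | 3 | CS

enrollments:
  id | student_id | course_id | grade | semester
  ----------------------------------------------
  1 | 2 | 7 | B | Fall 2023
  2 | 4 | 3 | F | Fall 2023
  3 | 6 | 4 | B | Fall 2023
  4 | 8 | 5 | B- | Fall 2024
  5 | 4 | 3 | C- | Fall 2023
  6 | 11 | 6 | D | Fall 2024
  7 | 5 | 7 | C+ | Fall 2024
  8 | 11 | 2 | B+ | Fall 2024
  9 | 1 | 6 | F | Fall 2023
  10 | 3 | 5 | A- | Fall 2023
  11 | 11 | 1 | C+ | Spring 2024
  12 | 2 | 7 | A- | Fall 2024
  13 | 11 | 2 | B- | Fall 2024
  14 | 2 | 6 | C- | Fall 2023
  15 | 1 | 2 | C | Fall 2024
SELECT c.id, p.name AS course, c.semester FROM enrollments c JOIN courses p ON c.course_id = p.id WHERE p.credits >= 4

Execution result:
id | course | semester
3 | Biology 201 | Fall 2023
4 | History 101 | Fall 2024
6 | Chemistry 101 | Fall 2024
9 | Chemistry 101 | Fall 2023
10 | History 101 | Fall 2023
14 | Chemistry 101 | Fall 2023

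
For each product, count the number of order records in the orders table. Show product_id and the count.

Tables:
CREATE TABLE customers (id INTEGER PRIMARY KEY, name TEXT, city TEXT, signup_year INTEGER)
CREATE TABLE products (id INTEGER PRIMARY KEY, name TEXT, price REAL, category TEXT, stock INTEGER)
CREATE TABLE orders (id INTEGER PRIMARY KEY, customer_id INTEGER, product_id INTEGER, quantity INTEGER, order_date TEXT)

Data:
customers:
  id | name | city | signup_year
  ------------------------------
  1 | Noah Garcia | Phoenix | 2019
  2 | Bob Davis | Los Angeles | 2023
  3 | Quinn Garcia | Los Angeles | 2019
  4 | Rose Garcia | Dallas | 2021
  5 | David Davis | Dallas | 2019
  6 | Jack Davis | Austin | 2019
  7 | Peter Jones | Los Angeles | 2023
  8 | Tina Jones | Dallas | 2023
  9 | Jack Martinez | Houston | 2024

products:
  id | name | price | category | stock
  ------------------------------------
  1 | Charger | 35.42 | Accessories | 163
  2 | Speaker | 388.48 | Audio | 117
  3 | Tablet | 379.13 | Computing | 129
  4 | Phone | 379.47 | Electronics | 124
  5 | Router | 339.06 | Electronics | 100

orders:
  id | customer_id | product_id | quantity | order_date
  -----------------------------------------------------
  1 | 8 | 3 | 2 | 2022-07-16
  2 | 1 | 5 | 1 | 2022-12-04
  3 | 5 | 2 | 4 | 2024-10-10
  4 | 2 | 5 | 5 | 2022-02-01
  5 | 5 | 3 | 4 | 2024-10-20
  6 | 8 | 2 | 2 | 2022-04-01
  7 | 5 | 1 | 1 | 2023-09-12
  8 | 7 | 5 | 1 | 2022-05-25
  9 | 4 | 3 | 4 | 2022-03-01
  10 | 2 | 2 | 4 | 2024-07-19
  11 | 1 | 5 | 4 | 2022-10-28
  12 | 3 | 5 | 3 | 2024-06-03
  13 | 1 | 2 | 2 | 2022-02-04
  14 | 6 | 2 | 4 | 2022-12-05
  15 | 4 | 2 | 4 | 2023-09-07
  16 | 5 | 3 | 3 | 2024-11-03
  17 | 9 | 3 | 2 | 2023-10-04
SELECT product_id, COUNT(*) AS order_count FROM orders GROUP BY product_id

Execution result:
product_id | order_count
1 | 1
2 | 6
3 | 5
5 | 5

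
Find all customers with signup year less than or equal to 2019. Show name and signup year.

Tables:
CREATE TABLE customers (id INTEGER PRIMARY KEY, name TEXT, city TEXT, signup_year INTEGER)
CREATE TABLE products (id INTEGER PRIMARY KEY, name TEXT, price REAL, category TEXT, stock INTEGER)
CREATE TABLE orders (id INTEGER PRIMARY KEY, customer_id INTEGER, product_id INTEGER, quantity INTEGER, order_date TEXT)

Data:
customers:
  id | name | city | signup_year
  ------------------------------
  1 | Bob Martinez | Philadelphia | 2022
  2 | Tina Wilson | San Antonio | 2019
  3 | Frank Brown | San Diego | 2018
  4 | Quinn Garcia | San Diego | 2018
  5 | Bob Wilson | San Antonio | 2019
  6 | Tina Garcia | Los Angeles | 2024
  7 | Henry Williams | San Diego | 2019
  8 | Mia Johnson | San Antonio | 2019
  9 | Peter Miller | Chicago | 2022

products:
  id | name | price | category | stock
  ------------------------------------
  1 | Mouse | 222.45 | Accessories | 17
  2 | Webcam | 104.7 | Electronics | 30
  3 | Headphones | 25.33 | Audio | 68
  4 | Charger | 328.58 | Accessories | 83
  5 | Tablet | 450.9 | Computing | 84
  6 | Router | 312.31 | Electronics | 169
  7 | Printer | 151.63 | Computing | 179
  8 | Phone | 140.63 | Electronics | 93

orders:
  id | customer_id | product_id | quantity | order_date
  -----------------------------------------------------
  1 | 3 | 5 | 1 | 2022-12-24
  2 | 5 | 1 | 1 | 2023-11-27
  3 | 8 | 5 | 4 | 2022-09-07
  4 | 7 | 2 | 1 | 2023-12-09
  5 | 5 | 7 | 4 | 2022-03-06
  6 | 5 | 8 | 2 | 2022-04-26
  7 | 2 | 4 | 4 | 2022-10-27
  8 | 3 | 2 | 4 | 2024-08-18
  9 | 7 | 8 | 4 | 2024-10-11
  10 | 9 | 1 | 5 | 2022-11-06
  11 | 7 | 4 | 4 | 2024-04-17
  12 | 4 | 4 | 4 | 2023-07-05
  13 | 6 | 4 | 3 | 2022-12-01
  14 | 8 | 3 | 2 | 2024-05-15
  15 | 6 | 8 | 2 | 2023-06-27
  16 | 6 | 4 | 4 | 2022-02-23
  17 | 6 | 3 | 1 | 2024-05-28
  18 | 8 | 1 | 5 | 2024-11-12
SELECT name, signup_year FROM customers WHERE signup_year <= 2019

Execution result:
name | signup_year
Tina Wilson | 2019
Frank Brown | 2018
Quinn Garcia | 2018
Bob Wilson | 2019
Henry Williams | 2019
Mia Johnson | 2019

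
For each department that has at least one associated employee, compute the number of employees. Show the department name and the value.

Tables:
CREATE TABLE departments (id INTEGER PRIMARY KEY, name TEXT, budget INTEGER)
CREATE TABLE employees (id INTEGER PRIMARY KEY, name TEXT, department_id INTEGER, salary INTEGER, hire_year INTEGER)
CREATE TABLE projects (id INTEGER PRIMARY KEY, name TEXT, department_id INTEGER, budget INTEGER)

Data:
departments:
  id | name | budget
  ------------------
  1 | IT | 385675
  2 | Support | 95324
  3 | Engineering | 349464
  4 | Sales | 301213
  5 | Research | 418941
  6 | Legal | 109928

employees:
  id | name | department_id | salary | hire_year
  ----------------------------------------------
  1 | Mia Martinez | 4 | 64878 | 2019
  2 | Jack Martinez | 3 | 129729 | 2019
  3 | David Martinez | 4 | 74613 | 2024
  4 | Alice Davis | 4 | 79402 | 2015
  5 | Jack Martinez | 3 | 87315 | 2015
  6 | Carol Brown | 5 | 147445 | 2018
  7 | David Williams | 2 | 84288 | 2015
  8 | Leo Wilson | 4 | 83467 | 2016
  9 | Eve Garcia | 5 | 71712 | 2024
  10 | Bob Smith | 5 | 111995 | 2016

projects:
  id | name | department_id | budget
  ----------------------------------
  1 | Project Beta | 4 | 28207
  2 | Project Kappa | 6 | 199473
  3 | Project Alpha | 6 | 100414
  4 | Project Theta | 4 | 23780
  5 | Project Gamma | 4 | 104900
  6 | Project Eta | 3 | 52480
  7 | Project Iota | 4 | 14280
SELECT p.name, COUNT(*) AS n FROM employees c JOIN departments p ON c.department_id = p.id GROUP BY p.id, p.name

Execution result:
name | n
Support | 1
Engineering | 2
Sales | 4
Research | 3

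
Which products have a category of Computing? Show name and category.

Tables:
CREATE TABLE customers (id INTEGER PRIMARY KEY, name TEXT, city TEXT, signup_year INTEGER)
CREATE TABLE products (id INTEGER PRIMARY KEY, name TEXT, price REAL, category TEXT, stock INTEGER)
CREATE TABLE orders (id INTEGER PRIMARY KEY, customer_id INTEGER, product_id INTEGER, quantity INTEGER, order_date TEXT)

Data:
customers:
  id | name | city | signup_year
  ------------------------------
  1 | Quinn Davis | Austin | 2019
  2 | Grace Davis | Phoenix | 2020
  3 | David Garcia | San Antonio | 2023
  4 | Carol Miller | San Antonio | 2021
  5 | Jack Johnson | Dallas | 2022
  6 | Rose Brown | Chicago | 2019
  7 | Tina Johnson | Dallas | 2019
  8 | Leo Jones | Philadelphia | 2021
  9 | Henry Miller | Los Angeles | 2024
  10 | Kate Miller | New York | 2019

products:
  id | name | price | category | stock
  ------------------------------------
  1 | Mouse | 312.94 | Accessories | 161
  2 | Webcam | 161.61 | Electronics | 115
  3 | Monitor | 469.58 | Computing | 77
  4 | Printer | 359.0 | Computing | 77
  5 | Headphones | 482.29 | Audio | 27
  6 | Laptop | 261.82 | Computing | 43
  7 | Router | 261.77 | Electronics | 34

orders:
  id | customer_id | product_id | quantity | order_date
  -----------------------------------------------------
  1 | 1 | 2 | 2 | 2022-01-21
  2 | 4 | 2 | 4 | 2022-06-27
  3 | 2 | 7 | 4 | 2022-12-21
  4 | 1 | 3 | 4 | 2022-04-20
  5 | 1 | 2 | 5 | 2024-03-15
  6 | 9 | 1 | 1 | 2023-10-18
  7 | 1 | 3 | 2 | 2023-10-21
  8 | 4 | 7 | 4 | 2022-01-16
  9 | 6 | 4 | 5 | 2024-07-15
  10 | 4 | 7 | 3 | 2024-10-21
SELECT name, category FROM products WHERE category = 'Computing'

Execution result:
name | category
Monitor | Computing
Printer | Computing
Laptop | Computing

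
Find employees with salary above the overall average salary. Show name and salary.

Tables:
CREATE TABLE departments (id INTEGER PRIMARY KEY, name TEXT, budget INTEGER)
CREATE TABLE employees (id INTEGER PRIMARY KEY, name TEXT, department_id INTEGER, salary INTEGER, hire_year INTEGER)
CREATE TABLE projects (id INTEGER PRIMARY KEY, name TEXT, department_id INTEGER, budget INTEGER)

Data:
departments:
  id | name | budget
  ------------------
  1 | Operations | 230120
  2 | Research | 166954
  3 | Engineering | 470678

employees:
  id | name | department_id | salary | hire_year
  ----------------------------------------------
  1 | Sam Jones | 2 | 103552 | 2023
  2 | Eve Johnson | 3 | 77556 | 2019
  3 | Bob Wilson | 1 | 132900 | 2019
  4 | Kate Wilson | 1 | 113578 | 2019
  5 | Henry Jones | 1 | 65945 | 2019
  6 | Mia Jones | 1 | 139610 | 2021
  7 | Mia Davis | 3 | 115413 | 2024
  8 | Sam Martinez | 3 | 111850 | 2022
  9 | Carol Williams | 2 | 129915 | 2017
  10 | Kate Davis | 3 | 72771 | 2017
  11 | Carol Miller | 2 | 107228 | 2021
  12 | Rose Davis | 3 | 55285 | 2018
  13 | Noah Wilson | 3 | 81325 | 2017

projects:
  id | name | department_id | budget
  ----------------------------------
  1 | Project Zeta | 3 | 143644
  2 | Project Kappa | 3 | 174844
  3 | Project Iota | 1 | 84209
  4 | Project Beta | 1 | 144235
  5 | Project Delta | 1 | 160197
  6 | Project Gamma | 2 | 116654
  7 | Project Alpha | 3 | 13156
SELECT name, salary FROM employees WHERE salary > (SELECT AVG(salary) FROM employees)

Execution result:
name | salary
Sam Jones | 103552
Bob Wilson | 132900
Kate Wilson | 113578
Mia Jones | 139610
Mia Davis | 115413
Sam Martinez | 111850
Carol Williams | 129915
Carol Miller | 107228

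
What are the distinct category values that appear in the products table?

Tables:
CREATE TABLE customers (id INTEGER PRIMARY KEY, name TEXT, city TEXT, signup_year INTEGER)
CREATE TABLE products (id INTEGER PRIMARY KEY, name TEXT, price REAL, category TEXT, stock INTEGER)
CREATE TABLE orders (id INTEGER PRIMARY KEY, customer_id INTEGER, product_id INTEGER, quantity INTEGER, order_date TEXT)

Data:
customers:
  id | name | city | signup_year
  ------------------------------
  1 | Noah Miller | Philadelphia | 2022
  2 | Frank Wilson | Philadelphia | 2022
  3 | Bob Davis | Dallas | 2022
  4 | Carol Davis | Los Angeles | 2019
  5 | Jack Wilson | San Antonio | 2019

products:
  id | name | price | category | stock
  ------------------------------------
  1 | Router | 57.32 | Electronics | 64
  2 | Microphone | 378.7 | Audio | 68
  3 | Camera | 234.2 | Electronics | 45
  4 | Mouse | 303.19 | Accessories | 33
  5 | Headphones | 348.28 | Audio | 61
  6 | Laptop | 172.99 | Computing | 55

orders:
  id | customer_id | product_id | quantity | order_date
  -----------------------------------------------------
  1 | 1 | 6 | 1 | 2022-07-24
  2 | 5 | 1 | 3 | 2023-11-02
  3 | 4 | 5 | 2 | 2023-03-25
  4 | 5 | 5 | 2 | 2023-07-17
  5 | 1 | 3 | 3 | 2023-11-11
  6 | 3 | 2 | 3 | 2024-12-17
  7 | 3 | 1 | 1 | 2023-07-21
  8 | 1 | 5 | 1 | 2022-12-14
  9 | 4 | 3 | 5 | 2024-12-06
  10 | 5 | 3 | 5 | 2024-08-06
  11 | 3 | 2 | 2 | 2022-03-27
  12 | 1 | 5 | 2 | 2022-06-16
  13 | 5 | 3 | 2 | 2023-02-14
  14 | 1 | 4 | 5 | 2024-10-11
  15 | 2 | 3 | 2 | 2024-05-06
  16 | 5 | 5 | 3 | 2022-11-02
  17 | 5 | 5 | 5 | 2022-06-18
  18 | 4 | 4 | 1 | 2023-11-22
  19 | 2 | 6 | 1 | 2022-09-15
SELECT DISTINCT category FROM products

Execution result:
category
Electronics
Audio
Accessories
Computing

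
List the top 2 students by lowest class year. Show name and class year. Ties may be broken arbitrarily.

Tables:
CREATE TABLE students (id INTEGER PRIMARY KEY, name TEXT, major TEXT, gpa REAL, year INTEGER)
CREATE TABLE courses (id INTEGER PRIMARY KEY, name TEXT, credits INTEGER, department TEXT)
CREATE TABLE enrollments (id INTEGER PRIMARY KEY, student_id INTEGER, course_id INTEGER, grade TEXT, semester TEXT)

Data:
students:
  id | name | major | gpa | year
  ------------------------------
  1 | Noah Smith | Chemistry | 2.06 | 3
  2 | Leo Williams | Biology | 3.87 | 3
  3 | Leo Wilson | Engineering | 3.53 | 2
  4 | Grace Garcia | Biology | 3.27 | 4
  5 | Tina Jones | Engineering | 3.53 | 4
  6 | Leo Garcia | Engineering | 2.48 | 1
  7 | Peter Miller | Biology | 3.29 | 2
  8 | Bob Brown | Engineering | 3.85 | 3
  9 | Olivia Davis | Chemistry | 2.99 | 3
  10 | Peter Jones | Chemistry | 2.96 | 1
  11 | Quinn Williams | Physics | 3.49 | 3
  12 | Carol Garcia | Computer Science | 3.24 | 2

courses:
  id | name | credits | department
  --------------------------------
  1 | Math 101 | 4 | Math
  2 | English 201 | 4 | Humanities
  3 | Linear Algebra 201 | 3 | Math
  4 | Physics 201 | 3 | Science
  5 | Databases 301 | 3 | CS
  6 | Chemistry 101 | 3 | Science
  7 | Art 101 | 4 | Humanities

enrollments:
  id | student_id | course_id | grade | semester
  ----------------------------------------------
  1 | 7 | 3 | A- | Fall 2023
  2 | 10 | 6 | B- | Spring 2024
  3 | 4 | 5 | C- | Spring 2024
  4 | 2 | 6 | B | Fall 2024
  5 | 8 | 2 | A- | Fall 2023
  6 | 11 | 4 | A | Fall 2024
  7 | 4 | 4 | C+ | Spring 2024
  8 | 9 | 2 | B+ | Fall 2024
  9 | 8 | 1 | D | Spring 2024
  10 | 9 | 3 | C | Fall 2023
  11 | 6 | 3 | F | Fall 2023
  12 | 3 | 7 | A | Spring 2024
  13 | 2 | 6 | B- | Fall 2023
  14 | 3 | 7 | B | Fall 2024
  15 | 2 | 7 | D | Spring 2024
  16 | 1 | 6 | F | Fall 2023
SELECT name, year FROM students ORDER BY year ASC LIMIT 2

Execution result:
name | year
Leo Garcia | 1
Peter Jones | 1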